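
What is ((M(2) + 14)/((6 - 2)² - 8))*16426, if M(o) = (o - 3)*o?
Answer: 24639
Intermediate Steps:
M(o) = o*(-3 + o) (M(o) = (-3 + o)*o = o*(-3 + o))
((M(2) + 14)/((6 - 2)² - 8))*16426 = ((2*(-3 + 2) + 14)/((6 - 2)² - 8))*16426 = ((2*(-1) + 14)/(4² - 8))*16426 = ((-2 + 14)/(16 - 8))*16426 = (12/8)*16426 = (12*(⅛))*16426 = (3/2)*16426 = 24639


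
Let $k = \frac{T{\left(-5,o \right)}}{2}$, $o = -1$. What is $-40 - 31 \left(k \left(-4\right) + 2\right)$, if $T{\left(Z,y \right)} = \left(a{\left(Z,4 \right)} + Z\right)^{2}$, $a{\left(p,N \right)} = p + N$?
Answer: $2130$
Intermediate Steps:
$a{\left(p,N \right)} = N + p$
$T{\left(Z,y \right)} = \left(4 + 2 Z\right)^{2}$ ($T{\left(Z,y \right)} = \left(\left(4 + Z\right) + Z\right)^{2} = \left(4 + 2 Z\right)^{2}$)
$k = 18$ ($k = \frac{4 \left(2 - 5\right)^{2}}{2} = 4 \left(-3\right)^{2} \cdot \frac{1}{2} = 4 \cdot 9 \cdot \frac{1}{2} = 36 \cdot \frac{1}{2} = 18$)
$-40 - 31 \left(k \left(-4\right) + 2\right) = -40 - 31 \left(18 \left(-4\right) + 2\right) = -40 - 31 \left(-72 + 2\right) = -40 - -2170 = -40 + 2170 = 2130$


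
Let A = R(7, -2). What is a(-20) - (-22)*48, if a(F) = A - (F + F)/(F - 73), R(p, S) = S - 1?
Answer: 97889/93 ≈ 1052.6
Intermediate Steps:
R(p, S) = -1 + S
A = -3 (A = -1 - 2 = -3)
a(F) = -3 - 2*F/(-73 + F) (a(F) = -3 - (F + F)/(F - 73) = -3 - 2*F/(-73 + F))
a(-20) - (-22)*48 = (219 - 5*(-20))/(-73 - 20) - (-22)*48 = (219 + 100)/(-93) - 1*(-1056) = -1/93*319 + 1056 = -319/93 + 1056 = 97889/93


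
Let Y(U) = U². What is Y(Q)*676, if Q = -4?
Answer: 10816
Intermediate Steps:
Y(Q)*676 = (-4)²*676 = 16*676 = 10816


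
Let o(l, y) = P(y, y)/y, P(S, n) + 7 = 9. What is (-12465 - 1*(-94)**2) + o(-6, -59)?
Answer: -1256761/59 ≈ -21301.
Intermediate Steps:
P(S, n) = 2 (P(S, n) = -7 + 9 = 2)
o(l, y) = 2/y
(-12465 - 1*(-94)**2) + o(-6, -59) = (-12465 - 1*(-94)**2) + 2/(-59) = (-12465 - 1*8836) + 2*(-1/59) = (-12465 - 8836) - 2/59 = -21301 - 2/59 = -1256761/59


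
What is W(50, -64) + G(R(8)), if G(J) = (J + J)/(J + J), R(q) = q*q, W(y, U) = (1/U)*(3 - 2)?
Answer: 63/64 ≈ 0.98438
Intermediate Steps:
W(y, U) = 1/U
R(q) = q²
G(J) = 1 (G(J) = (2*J)/((2*J)) = (2*J)*(1/(2*J)) = 1)
W(50, -64) + G(R(8)) = 1/(-64) + 1 = -1/64 + 1 = 63/64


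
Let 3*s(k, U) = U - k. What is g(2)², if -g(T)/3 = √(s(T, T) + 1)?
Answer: 9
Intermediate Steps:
s(k, U) = -k/3 + U/3 (s(k, U) = (U - k)/3 = -k/3 + U/3)
g(T) = -3 (g(T) = -3*√((-T/3 + T/3) + 1) = -3*√(0 + 1) = -3*√1 = -3*1 = -3)
g(2)² = (-3)² = 9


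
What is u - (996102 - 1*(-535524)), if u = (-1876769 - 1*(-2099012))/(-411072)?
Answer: -209869595105/137024 ≈ -1.5316e+6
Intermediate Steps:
u = -74081/137024 (u = (-1876769 + 2099012)*(-1/411072) = 222243*(-1/411072) = -74081/137024 ≈ -0.54064)
u - (996102 - 1*(-535524)) = -74081/137024 - (996102 - 1*(-535524)) = -74081/137024 - (996102 + 535524) = -74081/137024 - 1*1531626 = -74081/137024 - 1531626 = -209869595105/137024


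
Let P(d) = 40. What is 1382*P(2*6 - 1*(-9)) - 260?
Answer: 55020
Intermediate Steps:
1382*P(2*6 - 1*(-9)) - 260 = 1382*40 - 260 = 55280 - 260 = 55020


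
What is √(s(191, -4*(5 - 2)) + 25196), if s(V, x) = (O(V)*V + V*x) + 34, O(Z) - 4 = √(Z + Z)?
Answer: √(23702 + 191*√382) ≈ 165.64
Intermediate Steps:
O(Z) = 4 + √2*√Z (O(Z) = 4 + √(Z + Z) = 4 + √(2*Z) = 4 + √2*√Z)
s(V, x) = 34 + V*x + V*(4 + √2*√V) (s(V, x) = ((4 + √2*√V)*V + V*x) + 34 = (V*(4 + √2*√V) + V*x) + 34 = (V*x + V*(4 + √2*√V)) + 34 = 34 + V*x + V*(4 + √2*√V))
√(s(191, -4*(5 - 2)) + 25196) = √((34 + 191*(-4*(5 - 2)) + 191*(4 + √2*√191)) + 25196) = √((34 + 191*(-4*3) + 191*(4 + √382)) + 25196) = √((34 + 191*(-12) + (764 + 191*√382)) + 25196) = √((34 - 2292 + (764 + 191*√382)) + 25196) = √((-1494 + 191*√382) + 25196) = √(23702 + 191*√382)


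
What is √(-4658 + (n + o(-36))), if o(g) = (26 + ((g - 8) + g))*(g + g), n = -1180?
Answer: 5*I*√78 ≈ 44.159*I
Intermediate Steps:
o(g) = 2*g*(18 + 2*g) (o(g) = (26 + ((-8 + g) + g))*(2*g) = (26 + (-8 + 2*g))*(2*g) = (18 + 2*g)*(2*g) = 2*g*(18 + 2*g))
√(-4658 + (n + o(-36))) = √(-4658 + (-1180 + 4*(-36)*(9 - 36))) = √(-4658 + (-1180 + 4*(-36)*(-27))) = √(-4658 + (-1180 + 3888)) = √(-4658 + 2708) = √(-1950) = 5*I*√78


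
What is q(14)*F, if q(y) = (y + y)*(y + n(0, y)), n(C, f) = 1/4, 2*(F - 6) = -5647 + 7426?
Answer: 714609/2 ≈ 3.5730e+5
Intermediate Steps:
F = 1791/2 (F = 6 + (-5647 + 7426)/2 = 6 + (½)*1779 = 6 + 1779/2 = 1791/2 ≈ 895.50)
n(C, f) = ¼
q(y) = 2*y*(¼ + y) (q(y) = (y + y)*(y + ¼) = (2*y)*(¼ + y) = 2*y*(¼ + y))
q(14)*F = ((½)*14*(1 + 4*14))*(1791/2) = ((½)*14*(1 + 56))*(1791/2) = ((½)*14*57)*(1791/2) = 399*(1791/2) = 714609/2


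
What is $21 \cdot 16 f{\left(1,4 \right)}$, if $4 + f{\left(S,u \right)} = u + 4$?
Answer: $1344$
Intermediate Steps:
$f{\left(S,u \right)} = u$ ($f{\left(S,u \right)} = -4 + \left(u + 4\right) = -4 + \left(4 + u\right) = u$)
$21 \cdot 16 f{\left(1,4 \right)} = 21 \cdot 16 \cdot 4 = 336 \cdot 4 = 1344$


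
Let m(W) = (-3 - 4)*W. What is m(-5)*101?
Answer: 3535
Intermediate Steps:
m(W) = -7*W
m(-5)*101 = -7*(-5)*101 = 35*101 = 3535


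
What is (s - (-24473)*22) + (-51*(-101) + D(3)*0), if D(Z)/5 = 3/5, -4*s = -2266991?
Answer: 4441219/4 ≈ 1.1103e+6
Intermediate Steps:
s = 2266991/4 (s = -¼*(-2266991) = 2266991/4 ≈ 5.6675e+5)
D(Z) = 3 (D(Z) = 5*(3/5) = 5*(3*(⅕)) = 5*(⅗) = 3)
(s - (-24473)*22) + (-51*(-101) + D(3)*0) = (2266991/4 - (-24473)*22) + (-51*(-101) + 3*0) = (2266991/4 - 1*(-538406)) + (5151 + 0) = (2266991/4 + 538406) + 5151 = 4420615/4 + 5151 = 4441219/4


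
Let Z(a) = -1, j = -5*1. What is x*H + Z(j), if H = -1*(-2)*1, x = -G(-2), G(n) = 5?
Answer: -11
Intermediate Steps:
j = -5
x = -5 (x = -1*5 = -5)
H = 2 (H = 2*1 = 2)
x*H + Z(j) = -5*2 - 1 = -10 - 1 = -11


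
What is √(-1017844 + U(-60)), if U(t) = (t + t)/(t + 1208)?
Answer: I*√83838801046/287 ≈ 1008.9*I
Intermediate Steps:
U(t) = 2*t/(1208 + t) (U(t) = (2*t)/(1208 + t) = 2*t/(1208 + t))
√(-1017844 + U(-60)) = √(-1017844 + 2*(-60)/(1208 - 60)) = √(-1017844 + 2*(-60)/1148) = √(-1017844 + 2*(-60)*(1/1148)) = √(-1017844 - 30/287) = √(-292121258/287) = I*√83838801046/287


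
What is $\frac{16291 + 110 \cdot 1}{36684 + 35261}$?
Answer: $\frac{16401}{71945} \approx 0.22797$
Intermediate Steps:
$\frac{16291 + 110 \cdot 1}{36684 + 35261} = \frac{16291 + 110}{71945} = 16401 \cdot \frac{1}{71945} = \frac{16401}{71945}$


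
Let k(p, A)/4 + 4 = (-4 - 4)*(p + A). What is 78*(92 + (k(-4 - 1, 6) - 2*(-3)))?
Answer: 3900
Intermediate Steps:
k(p, A) = -16 - 32*A - 32*p (k(p, A) = -16 + 4*((-4 - 4)*(p + A)) = -16 + 4*(-8*(A + p)) = -16 + 4*(-8*A - 8*p) = -16 + (-32*A - 32*p) = -16 - 32*A - 32*p)
78*(92 + (k(-4 - 1, 6) - 2*(-3))) = 78*(92 + ((-16 - 32*6 - 32*(-4 - 1)) - 2*(-3))) = 78*(92 + ((-16 - 192 - 32*(-5)) + 6)) = 78*(92 + ((-16 - 192 + 160) + 6)) = 78*(92 + (-48 + 6)) = 78*(92 - 42) = 78*50 = 3900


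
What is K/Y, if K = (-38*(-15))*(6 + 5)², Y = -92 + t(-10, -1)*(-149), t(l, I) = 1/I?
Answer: 1210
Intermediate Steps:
Y = 57 (Y = -92 - 149/(-1) = -92 - 1*(-149) = -92 + 149 = 57)
K = 68970 (K = 570*11² = 570*121 = 68970)
K/Y = 68970/57 = 68970*(1/57) = 1210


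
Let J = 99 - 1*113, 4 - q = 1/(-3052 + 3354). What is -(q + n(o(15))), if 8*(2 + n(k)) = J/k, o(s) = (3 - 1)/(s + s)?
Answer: 14649/604 ≈ 24.253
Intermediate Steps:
q = 1207/302 (q = 4 - 1/(-3052 + 3354) = 4 - 1/302 = 1207/302 ≈ 3.9967)
J = -14 (J = 99 - 113 = -14)
o(s) = 1/s (o(s) = 2/((2*s)) = 2*(1/(2*s)) = 1/s)
n(k) = -2 - 7/(4*k) (n(k) = -2 + (-14/k)/8 = -2 - 7/(4*k))
-(q + n(o(15))) = -(1207/302 + (-2 - 7/(4*(1/15)))) = -(1207/302 + (-2 - 7/(4*1/15))) = -(1207/302 + (-2 - 7/4*15)) = -(1207/302 + (-2 - 105/4)) = -(1207/302 - 113/4) = -1*(-14649/604) = 14649/604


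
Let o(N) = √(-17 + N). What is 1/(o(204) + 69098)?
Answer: 69098/4774533417 - √187/4774533417 ≈ 1.4469e-5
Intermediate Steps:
1/(o(204) + 69098) = 1/(√(-17 + 204) + 69098) = 1/(√187 + 69098) = 1/(69098 + √187)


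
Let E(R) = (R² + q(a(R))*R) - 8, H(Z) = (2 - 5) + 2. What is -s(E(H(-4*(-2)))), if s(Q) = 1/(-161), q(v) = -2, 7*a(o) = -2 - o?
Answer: 1/161 ≈ 0.0062112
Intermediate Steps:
a(o) = -2/7 - o/7 (a(o) = (-2 - o)/7 = -2/7 - o/7)
H(Z) = -1 (H(Z) = -3 + 2 = -1)
E(R) = -8 + R² - 2*R (E(R) = (R² - 2*R) - 8 = -8 + R² - 2*R)
s(Q) = -1/161
-s(E(H(-4*(-2)))) = -1*(-1/161) = 1/161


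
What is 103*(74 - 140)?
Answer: -6798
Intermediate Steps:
103*(74 - 140) = 103*(-66) = -6798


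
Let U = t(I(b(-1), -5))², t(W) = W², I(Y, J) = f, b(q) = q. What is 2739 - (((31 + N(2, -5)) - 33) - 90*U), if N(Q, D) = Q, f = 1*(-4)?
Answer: 25779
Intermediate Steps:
f = -4
I(Y, J) = -4
U = 256 (U = ((-4)²)² = 16² = 256)
2739 - (((31 + N(2, -5)) - 33) - 90*U) = 2739 - (((31 + 2) - 33) - 90*256) = 2739 - ((33 - 33) - 23040) = 2739 - (0 - 23040) = 2739 - 1*(-23040) = 2739 + 23040 = 25779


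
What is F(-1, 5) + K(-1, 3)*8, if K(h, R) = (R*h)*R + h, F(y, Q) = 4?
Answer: -76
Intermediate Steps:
K(h, R) = h + h*R² (K(h, R) = h*R² + h = h + h*R²)
F(-1, 5) + K(-1, 3)*8 = 4 - (1 + 3²)*8 = 4 - (1 + 9)*8 = 4 - 1*10*8 = 4 - 10*8 = 4 - 80 = -76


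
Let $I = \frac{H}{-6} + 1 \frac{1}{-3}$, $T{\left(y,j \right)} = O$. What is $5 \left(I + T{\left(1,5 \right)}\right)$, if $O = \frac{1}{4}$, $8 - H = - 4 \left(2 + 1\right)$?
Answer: $- \frac{205}{12} \approx -17.083$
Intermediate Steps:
$H = 20$ ($H = 8 - - 4 \left(2 + 1\right) = 8 - \left(-4\right) 3 = 8 - -12 = 8 + 12 = 20$)
$O = \frac{1}{4} \approx 0.25$
$T{\left(y,j \right)} = \frac{1}{4}$
$I = - \frac{11}{3}$ ($I = \frac{20}{-6} + 1 \frac{1}{-3} = 20 \left(- \frac{1}{6}\right) + 1 \left(- \frac{1}{3}\right) = - \frac{10}{3} - \frac{1}{3} = - \frac{11}{3} \approx -3.6667$)
$5 \left(I + T{\left(1,5 \right)}\right) = 5 \left(- \frac{11}{3} + \frac{1}{4}\right) = 5 \left(- \frac{41}{12}\right) = - \frac{205}{12}$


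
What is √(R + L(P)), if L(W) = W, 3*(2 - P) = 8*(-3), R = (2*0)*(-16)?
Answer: √10 ≈ 3.1623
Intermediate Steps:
R = 0 (R = 0*(-16) = 0)
P = 10 (P = 2 - 8*(-3)/3 = 2 - ⅓*(-24) = 2 + 8 = 10)
√(R + L(P)) = √(0 + 10) = √10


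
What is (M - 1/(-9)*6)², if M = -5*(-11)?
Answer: 27889/9 ≈ 3098.8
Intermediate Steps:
M = 55
(M - 1/(-9)*6)² = (55 - 1/(-9)*6)² = (55 - 1*(-⅑)*6)² = (55 + (⅑)*6)² = (55 + ⅔)² = (167/3)² = 27889/9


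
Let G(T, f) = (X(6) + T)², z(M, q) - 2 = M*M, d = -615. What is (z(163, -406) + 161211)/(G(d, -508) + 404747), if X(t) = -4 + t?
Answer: 31297/130086 ≈ 0.24059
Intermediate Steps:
z(M, q) = 2 + M² (z(M, q) = 2 + M*M = 2 + M²)
G(T, f) = (2 + T)² (G(T, f) = ((-4 + 6) + T)² = (2 + T)²)
(z(163, -406) + 161211)/(G(d, -508) + 404747) = ((2 + 163²) + 161211)/((2 - 615)² + 404747) = ((2 + 26569) + 161211)/((-613)² + 404747) = (26571 + 161211)/(375769 + 404747) = 187782/780516 = 187782*(1/780516) = 31297/130086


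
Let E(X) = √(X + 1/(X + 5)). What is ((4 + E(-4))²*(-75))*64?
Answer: -62400 - 38400*I*√3 ≈ -62400.0 - 66511.0*I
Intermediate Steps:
E(X) = √(X + 1/(5 + X))
((4 + E(-4))²*(-75))*64 = ((4 + √((1 - 4*(5 - 4))/(5 - 4)))²*(-75))*64 = ((4 + √((1 - 4*1)/1))²*(-75))*64 = ((4 + √(1*(1 - 4)))²*(-75))*64 = ((4 + √(1*(-3)))²*(-75))*64 = ((4 + √(-3))²*(-75))*64 = ((4 + I*√3)²*(-75))*64 = -75*(4 + I*√3)²*64 = -4800*(4 + I*√3)²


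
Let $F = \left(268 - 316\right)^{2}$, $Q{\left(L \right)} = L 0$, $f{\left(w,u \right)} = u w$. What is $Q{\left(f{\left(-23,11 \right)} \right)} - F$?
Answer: $-2304$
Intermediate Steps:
$Q{\left(L \right)} = 0$
$F = 2304$ ($F = \left(-48\right)^{2} = 2304$)
$Q{\left(f{\left(-23,11 \right)} \right)} - F = 0 - 2304 = -2304$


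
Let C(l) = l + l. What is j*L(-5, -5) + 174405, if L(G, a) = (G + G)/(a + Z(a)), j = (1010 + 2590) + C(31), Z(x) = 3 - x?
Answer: 486595/3 ≈ 1.6220e+5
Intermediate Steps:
C(l) = 2*l
j = 3662 (j = (1010 + 2590) + 2*31 = 3600 + 62 = 3662)
L(G, a) = 2*G/3 (L(G, a) = (G + G)/(a + (3 - a)) = (2*G)/3 = (2*G)*(1/3) = 2*G/3)
j*L(-5, -5) + 174405 = 3662*((2/3)*(-5)) + 174405 = 3662*(-10/3) + 174405 = -36620/3 + 174405 = 486595/3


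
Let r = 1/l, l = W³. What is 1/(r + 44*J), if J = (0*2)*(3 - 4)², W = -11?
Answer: -1331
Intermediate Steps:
J = 0 (J = 0*(-1)² = 0*1 = 0)
l = -1331 (l = (-11)³ = -1331)
r = -1/1331 (r = 1/(-1331) = -1/1331 ≈ -0.00075131)
1/(r + 44*J) = 1/(-1/1331 + 44*0) = 1/(-1/1331 + 0) = 1/(-1/1331) = -1331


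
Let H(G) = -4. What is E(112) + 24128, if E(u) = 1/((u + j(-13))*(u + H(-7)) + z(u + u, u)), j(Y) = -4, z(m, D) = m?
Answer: 286833665/11888 ≈ 24128.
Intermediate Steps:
E(u) = 1/((-4 + u)² + 2*u) (E(u) = 1/((u - 4)*(u - 4) + (u + u)) = 1/((-4 + u)*(-4 + u) + 2*u) = 1/((-4 + u)² + 2*u))
E(112) + 24128 = 1/(16 + 112² - 6*112) + 24128 = 1/(16 + 12544 - 672) + 24128 = 1/11888 + 24128 = 286833665/11888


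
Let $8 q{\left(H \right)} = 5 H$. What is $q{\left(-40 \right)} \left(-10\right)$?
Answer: $250$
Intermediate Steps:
$q{\left(H \right)} = \frac{5 H}{8}$
$q{\left(-40 \right)} \left(-10\right) = \frac{5}{8} \left(-40\right) \left(-10\right) = \left(-25\right) \left(-10\right) = 250$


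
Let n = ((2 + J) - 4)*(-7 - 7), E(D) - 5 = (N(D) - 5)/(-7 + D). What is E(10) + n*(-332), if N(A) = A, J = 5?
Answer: 41852/3 ≈ 13951.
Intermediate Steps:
E(D) = 5 + (-5 + D)/(-7 + D) (E(D) = 5 + (D - 5)/(-7 + D) = 5 + (-5 + D)/(-7 + D))
n = -42 (n = ((2 + 5) - 4)*(-7 - 7) = (7 - 4)*(-14) = 3*(-14) = -42)
E(10) + n*(-332) = 2*(-20 + 3*10)/(-7 + 10) - 42*(-332) = 2*(-20 + 30)/3 + 13944 = 2*(1/3)*10 + 13944 = 20/3 + 13944 = 41852/3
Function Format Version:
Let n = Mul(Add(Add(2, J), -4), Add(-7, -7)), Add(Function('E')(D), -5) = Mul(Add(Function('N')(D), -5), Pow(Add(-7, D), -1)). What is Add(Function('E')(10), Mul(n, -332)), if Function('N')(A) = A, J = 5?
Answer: Rational(41852, 3) ≈ 13951.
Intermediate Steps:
Function('E')(D) = Add(5, Mul(Pow(Add(-7, D), -1), Add(-5, D))) (Function('E')(D) = Add(5, Mul(Add(D, -5), Pow(Add(-7, D), -1))) = Add(5, Mul(Add(-5, D), Pow(Add(-7, D), -1))) = Add(5, Mul(Pow(Add(-7, D), -1), Add(-5, D))))
n = -42 (n = Mul(Add(Add(2, 5), -4), Add(-7, -7)) = Mul(Add(7, -4), -14) = Mul(3, -14) = -42)
Add(Function('E')(10), Mul(n, -332)) = Add(Mul(2, Pow(Add(-7, 10), -1), Add(-20, Mul(3, 10))), Mul(-42, -332)) = Add(Mul(2, Pow(3, -1), Add(-20, 30)), 13944) = Add(Mul(2, Rational(1, 3), 10), 13944) = Add(Rational(20, 3), 13944) = Rational(41852, 3)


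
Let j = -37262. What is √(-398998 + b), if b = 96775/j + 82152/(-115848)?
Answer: I*√1434229756474312722958/59954558 ≈ 631.67*I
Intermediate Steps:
b = -198226917/59954558 (b = 96775/(-37262) + 82152/(-115848) = 96775*(-1/37262) + 82152*(-1/115848) = -96775/37262 - 1141/1609 = -198226917/59954558 ≈ -3.3063)
√(-398998 + b) = √(-398998 - 198226917/59954558) = √(-23921946959801/59954558) = I*√1434229756474312722958/59954558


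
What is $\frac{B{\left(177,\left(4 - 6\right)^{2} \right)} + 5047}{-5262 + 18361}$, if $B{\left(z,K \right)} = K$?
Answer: $\frac{5051}{13099} \approx 0.3856$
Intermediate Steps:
$\frac{B{\left(177,\left(4 - 6\right)^{2} \right)} + 5047}{-5262 + 18361} = \frac{\left(4 - 6\right)^{2} + 5047}{-5262 + 18361} = \frac{\left(-2\right)^{2} + 5047}{13099} = \left(4 + 5047\right) \frac{1}{13099} = 5051 \cdot \frac{1}{13099} = \frac{5051}{13099}$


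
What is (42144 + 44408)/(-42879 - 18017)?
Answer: -10819/7612 ≈ -1.4213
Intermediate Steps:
(42144 + 44408)/(-42879 - 18017) = 86552/(-60896) = 86552*(-1/60896) = -10819/7612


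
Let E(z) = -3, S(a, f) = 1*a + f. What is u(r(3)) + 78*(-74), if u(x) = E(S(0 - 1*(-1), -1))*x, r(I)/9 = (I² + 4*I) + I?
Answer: -6420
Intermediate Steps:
S(a, f) = a + f
r(I) = 9*I² + 45*I (r(I) = 9*((I² + 4*I) + I) = 9*(I² + 5*I) = 9*I² + 45*I)
u(x) = -3*x
u(r(3)) + 78*(-74) = -27*3*(5 + 3) + 78*(-74) = -27*3*8 - 5772 = -3*216 - 5772 = -648 - 5772 = -6420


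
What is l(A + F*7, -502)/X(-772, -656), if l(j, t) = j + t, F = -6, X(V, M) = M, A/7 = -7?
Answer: 593/656 ≈ 0.90396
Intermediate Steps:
A = -49 (A = 7*(-7) = -49)
l(A + F*7, -502)/X(-772, -656) = ((-49 - 6*7) - 502)/(-656) = ((-49 - 42) - 502)*(-1/656) = (-91 - 502)*(-1/656) = -593*(-1/656) = 593/656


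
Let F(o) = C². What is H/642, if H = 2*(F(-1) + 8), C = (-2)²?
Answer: 8/107 ≈ 0.074766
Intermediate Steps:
C = 4
F(o) = 16 (F(o) = 4² = 16)
H = 48 (H = 2*(16 + 8) = 2*24 = 48)
H/642 = 48/642 = 48*(1/642) = 8/107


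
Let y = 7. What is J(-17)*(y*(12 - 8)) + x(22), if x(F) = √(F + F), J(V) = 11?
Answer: 308 + 2*√11 ≈ 314.63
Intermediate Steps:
x(F) = √2*√F (x(F) = √(2*F) = √2*√F)
J(-17)*(y*(12 - 8)) + x(22) = 11*(7*(12 - 8)) + √2*√22 = 11*(7*4) + 2*√11 = 11*28 + 2*√11 = 308 + 2*√11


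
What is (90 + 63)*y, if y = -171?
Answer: -26163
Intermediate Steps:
(90 + 63)*y = (90 + 63)*(-171) = 153*(-171) = -26163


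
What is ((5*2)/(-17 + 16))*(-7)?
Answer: 70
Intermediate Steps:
((5*2)/(-17 + 16))*(-7) = (10/(-1))*(-7) = -1*10*(-7) = -10*(-7) = 70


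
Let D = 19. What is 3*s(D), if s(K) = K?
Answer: 57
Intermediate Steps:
3*s(D) = 3*19 = 57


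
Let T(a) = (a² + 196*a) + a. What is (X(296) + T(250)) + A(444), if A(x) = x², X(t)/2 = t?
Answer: 309478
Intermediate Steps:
X(t) = 2*t
T(a) = a² + 197*a
(X(296) + T(250)) + A(444) = (2*296 + 250*(197 + 250)) + 444² = (592 + 250*447) + 197136 = (592 + 111750) + 197136 = 112342 + 197136 = 309478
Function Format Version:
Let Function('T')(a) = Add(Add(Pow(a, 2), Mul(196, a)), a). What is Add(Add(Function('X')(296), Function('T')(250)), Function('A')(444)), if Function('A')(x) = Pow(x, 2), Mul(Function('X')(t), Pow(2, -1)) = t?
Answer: 309478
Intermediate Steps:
Function('X')(t) = Mul(2, t)
Function('T')(a) = Add(Pow(a, 2), Mul(197, a))
Add(Add(Function('X')(296), Function('T')(250)), Function('A')(444)) = Add(Add(Mul(2, 296), Mul(250, Add(197, 250))), Pow(444, 2)) = Add(Add(592, Mul(250, 447)), 197136) = Add(Add(592, 111750), 197136) = Add(112342, 197136) = 309478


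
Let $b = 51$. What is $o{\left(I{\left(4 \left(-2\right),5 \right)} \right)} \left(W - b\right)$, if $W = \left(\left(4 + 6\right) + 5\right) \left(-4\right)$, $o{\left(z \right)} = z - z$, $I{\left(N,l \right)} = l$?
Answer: $0$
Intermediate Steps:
$o{\left(z \right)} = 0$
$W = -60$ ($W = \left(10 + 5\right) \left(-4\right) = 15 \left(-4\right) = -60$)
$o{\left(I{\left(4 \left(-2\right),5 \right)} \right)} \left(W - b\right) = 0 \left(-60 - 51\right) = 0 \left(-111\right) = 0$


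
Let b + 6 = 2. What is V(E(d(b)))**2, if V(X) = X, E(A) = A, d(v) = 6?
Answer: 36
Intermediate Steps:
b = -4 (b = -6 + 2 = -4)
V(E(d(b)))**2 = 6**2 = 36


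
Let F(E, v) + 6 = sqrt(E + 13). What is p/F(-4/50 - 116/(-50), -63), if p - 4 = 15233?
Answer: -761850/173 - 25395*sqrt(381)/173 ≈ -7269.0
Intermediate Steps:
F(E, v) = -6 + sqrt(13 + E) (F(E, v) = -6 + sqrt(E + 13) = -6 + sqrt(13 + E))
p = 15237 (p = 4 + 15233 = 15237)
p/F(-4/50 - 116/(-50), -63) = 15237/(-6 + sqrt(13 + (-4/50 - 116/(-50)))) = 15237/(-6 + sqrt(13 + (-4*1/50 - 116*(-1/50)))) = 15237/(-6 + sqrt(13 + (-2/25 + 58/25))) = 15237/(-6 + sqrt(13 + 56/25)) = 15237/(-6 + sqrt(381/25)) = 15237/(-6 + sqrt(381)/5)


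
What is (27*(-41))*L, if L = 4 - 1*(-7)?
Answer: -12177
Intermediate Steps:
L = 11 (L = 4 + 7 = 11)
(27*(-41))*L = (27*(-41))*11 = -1107*11 = -12177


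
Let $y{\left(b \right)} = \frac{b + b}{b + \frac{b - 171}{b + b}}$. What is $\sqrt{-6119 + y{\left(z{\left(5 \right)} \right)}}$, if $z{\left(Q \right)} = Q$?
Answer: $\frac{2 i \sqrt{1286701}}{29} \approx 78.229 i$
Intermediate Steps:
$y{\left(b \right)} = \frac{2 b}{b + \frac{-171 + b}{2 b}}$
$\sqrt{-6119 + y{\left(z{\left(5 \right)} \right)}} = \sqrt{-6119 + \frac{4 \cdot 5^{2}}{-171 + 5 + 2 \cdot 5^{2}}} = \sqrt{-6119 + 4 \cdot 25 \frac{1}{-171 + 5 + 2 \cdot 25}} = \sqrt{-6119 + 4 \cdot 25 \frac{1}{-171 + 5 + 50}} = \sqrt{-6119 + 4 \cdot 25 \frac{1}{-116}} = \sqrt{-6119 + 4 \cdot 25 \left(- \frac{1}{116}\right)} = \sqrt{-6119 - \frac{25}{29}} = \sqrt{- \frac{177476}{29}} = \frac{2 i \sqrt{1286701}}{29}$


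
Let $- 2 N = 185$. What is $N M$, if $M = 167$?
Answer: $- \frac{30895}{2} \approx -15448.0$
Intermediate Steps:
$N = - \frac{185}{2}$ ($N = \left(- \frac{1}{2}\right) 185 = - \frac{185}{2} \approx -92.5$)
$N M = \left(- \frac{185}{2}\right) 167 = - \frac{30895}{2}$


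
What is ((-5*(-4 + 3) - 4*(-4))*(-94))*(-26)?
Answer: 51324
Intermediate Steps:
((-5*(-4 + 3) - 4*(-4))*(-94))*(-26) = ((-5*(-1) + 16)*(-94))*(-26) = ((5 + 16)*(-94))*(-26) = (21*(-94))*(-26) = -1974*(-26) = 51324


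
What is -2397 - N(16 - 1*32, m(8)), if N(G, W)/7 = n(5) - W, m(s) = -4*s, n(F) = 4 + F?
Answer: -2684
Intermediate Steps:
N(G, W) = 63 - 7*W (N(G, W) = 7*((4 + 5) - W) = 7*(9 - W) = 63 - 7*W)
-2397 - N(16 - 1*32, m(8)) = -2397 - (63 - (-28)*8) = -2397 - (63 - 7*(-32)) = -2397 - (63 + 224) = -2397 - 1*287 = -2397 - 287 = -2684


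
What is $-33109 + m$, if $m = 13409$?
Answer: $-19700$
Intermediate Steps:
$-33109 + m = -33109 + 13409 = -19700$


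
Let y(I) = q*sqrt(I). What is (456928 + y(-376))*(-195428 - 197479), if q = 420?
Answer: -179530209696 - 330041880*I*sqrt(94) ≈ -1.7953e+11 - 3.1999e+9*I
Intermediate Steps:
y(I) = 420*sqrt(I)
(456928 + y(-376))*(-195428 - 197479) = (456928 + 420*sqrt(-376))*(-195428 - 197479) = (456928 + 420*(2*I*sqrt(94)))*(-392907) = (456928 + 840*I*sqrt(94))*(-392907) = -179530209696 - 330041880*I*sqrt(94)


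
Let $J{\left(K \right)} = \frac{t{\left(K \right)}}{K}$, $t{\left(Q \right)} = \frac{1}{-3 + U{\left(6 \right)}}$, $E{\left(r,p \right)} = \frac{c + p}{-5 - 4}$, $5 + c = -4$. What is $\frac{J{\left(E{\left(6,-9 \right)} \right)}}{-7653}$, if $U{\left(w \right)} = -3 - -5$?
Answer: $\frac{1}{15306} \approx 6.5334 \cdot 10^{-5}$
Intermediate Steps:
$c = -9$ ($c = -5 - 4 = -9$)
$U{\left(w \right)} = 2$ ($U{\left(w \right)} = -3 + 5 = 2$)
$E{\left(r,p \right)} = 1 - \frac{p}{9}$ ($E{\left(r,p \right)} = \frac{-9 + p}{-5 - 4} = \frac{-9 + p}{-9} = \left(-9 + p\right) \left(- \frac{1}{9}\right) = 1 - \frac{p}{9}$)
$t{\left(Q \right)} = -1$ ($t{\left(Q \right)} = \frac{1}{-3 + 2} = \frac{1}{-1} = -1$)
$J{\left(K \right)} = - \frac{1}{K}$
$\frac{J{\left(E{\left(6,-9 \right)} \right)}}{-7653} = \frac{\left(-1\right) \frac{1}{1 - -1}}{-7653} = - \frac{1}{1 + 1} \left(- \frac{1}{7653}\right) = - \frac{1}{2} \left(- \frac{1}{7653}\right) = \left(-1\right) \frac{1}{2} \left(- \frac{1}{7653}\right) = \left(- \frac{1}{2}\right) \left(- \frac{1}{7653}\right) = \frac{1}{15306}$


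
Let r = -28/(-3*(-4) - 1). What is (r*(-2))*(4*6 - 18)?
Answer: 336/11 ≈ 30.545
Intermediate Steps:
r = -28/11 (r = -28/(12 - 1) = -28/11 ≈ -2.5455)
(r*(-2))*(4*6 - 18) = (-28/11*(-2))*(4*6 - 18) = 56*(24 - 18)/11 = (56/11)*6 = 336/11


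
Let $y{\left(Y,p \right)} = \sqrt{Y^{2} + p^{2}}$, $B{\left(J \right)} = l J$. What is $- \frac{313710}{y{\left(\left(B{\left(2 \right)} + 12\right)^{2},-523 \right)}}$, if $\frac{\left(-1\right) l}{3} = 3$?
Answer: $- \frac{62742 \sqrt{10993}}{10993} \approx -598.41$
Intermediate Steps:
$l = -9$ ($l = \left(-3\right) 3 = -9$)
$B{\left(J \right)} = - 9 J$
$- \frac{313710}{y{\left(\left(B{\left(2 \right)} + 12\right)^{2},-523 \right)}} = - \frac{313710}{\sqrt{\left(\left(\left(-9\right) 2 + 12\right)^{2}\right)^{2} + \left(-523\right)^{2}}} = - \frac{313710}{\sqrt{\left(\left(-18 + 12\right)^{2}\right)^{2} + 273529}} = - \frac{313710}{\sqrt{\left(\left(-6\right)^{2}\right)^{2} + 273529}} = - \frac{313710}{\sqrt{36^{2} + 273529}} = - \frac{313710}{\sqrt{1296 + 273529}} = - \frac{313710}{\sqrt{274825}} = - \frac{313710}{5 \sqrt{10993}} = - 313710 \frac{\sqrt{10993}}{54965} = - \frac{62742 \sqrt{10993}}{10993}$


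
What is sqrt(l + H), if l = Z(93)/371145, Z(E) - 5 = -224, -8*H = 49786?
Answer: I*sqrt(380997388818705)/247430 ≈ 78.888*I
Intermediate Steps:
H = -24893/4 (H = -1/8*49786 = -24893/4 ≈ -6223.3)
Z(E) = -219 (Z(E) = 5 - 224 = -219)
l = -73/123715 (l = -219/371145 = -219*1/371145 = -73/123715 ≈ -0.00059007)
sqrt(l + H) = sqrt(-73/123715 - 24893/4) = sqrt(-3079637787/494860) = I*sqrt(380997388818705)/247430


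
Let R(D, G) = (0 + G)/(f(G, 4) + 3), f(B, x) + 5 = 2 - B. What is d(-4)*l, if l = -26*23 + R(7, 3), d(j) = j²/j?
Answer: 2396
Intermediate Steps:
f(B, x) = -3 - B (f(B, x) = -5 + (2 - B) = -3 - B)
R(D, G) = -1 (R(D, G) = (0 + G)/((-3 - G) + 3) = G/((-G)) = G*(-1/G) = -1)
d(j) = j
l = -599 (l = -26*23 - 1 = -598 - 1 = -599)
d(-4)*l = -4*(-599) = 2396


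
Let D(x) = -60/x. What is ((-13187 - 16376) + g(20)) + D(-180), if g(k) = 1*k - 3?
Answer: -88637/3 ≈ -29546.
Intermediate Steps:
g(k) = -3 + k (g(k) = k - 3 = -3 + k)
((-13187 - 16376) + g(20)) + D(-180) = ((-13187 - 16376) + (-3 + 20)) - 60/(-180) = (-29563 + 17) - 60*(-1/180) = -29546 + ⅓ = -88637/3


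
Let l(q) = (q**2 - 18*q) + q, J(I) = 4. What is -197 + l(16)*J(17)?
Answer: -261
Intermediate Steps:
l(q) = q**2 - 17*q
-197 + l(16)*J(17) = -197 + (16*(-17 + 16))*4 = -197 + (16*(-1))*4 = -197 - 16*4 = -197 - 64 = -261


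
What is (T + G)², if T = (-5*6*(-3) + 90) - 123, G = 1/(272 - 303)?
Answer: 3118756/961 ≈ 3245.3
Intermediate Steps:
G = -1/31 (G = 1/(-31) = -1/31 ≈ -0.032258)
T = 57 (T = (-30*(-3) + 90) - 123 = (90 + 90) - 123 = 180 - 123 = 57)
(T + G)² = (57 - 1/31)² = (1766/31)² = 3118756/961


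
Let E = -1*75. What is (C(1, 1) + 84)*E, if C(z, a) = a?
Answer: -6375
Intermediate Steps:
E = -75
(C(1, 1) + 84)*E = (1 + 84)*(-75) = 85*(-75) = -6375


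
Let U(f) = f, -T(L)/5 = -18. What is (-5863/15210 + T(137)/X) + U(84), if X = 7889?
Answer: 771878281/9230130 ≈ 83.626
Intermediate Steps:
T(L) = 90 (T(L) = -5*(-18) = 90)
(-5863/15210 + T(137)/X) + U(84) = (-5863/15210 + 90/7889) + 84 = (-5863*1/15210 + 90*(1/7889)) + 84 = (-451/1170 + 90/7889) + 84 = -3452639/9230130 + 84 = 771878281/9230130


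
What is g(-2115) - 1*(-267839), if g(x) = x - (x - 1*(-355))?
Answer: 267484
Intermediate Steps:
g(x) = -355 (g(x) = x - (x + 355) = x - (355 + x) = x + (-355 - x) = -355)
g(-2115) - 1*(-267839) = -355 - 1*(-267839) = -355 + 267839 = 267484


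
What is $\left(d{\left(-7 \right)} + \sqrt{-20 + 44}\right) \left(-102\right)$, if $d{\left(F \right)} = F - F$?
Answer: $- 204 \sqrt{6} \approx -499.7$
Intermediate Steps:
$d{\left(F \right)} = 0$
$\left(d{\left(-7 \right)} + \sqrt{-20 + 44}\right) \left(-102\right) = \left(0 + \sqrt{-20 + 44}\right) \left(-102\right) = \left(0 + \sqrt{24}\right) \left(-102\right) = \left(0 + 2 \sqrt{6}\right) \left(-102\right) = 2 \sqrt{6} \left(-102\right) = - 204 \sqrt{6}$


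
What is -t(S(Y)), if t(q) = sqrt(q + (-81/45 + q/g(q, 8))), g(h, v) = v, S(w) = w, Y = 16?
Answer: -9*sqrt(5)/5 ≈ -4.0249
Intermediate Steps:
t(q) = sqrt(-9/5 + 9*q/8) (t(q) = sqrt(q + (-81/45 + q/8)) = sqrt(q + (-81*1/45 + q*(1/8))) = sqrt(q + (-9/5 + q/8)) = sqrt(-9/5 + 9*q/8))
-t(S(Y)) = -3*sqrt(-80 + 50*16)/20 = -3*sqrt(-80 + 800)/20 = -3*sqrt(720)/20 = -3*12*sqrt(5)/20 = -9*sqrt(5)/5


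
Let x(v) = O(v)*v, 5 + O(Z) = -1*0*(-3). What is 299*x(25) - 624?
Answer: -37999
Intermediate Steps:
O(Z) = -5 (O(Z) = -5 - 1*0*(-3) = -5 + 0*(-3) = -5 + 0 = -5)
x(v) = -5*v
299*x(25) - 624 = 299*(-5*25) - 624 = 299*(-125) - 624 = -37375 - 624 = -37999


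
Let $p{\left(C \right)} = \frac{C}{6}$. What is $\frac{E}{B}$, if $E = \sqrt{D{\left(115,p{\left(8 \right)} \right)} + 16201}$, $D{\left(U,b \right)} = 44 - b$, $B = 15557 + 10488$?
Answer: $\frac{\sqrt{146193}}{78135} \approx 0.0048935$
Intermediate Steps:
$B = 26045$
$p{\left(C \right)} = \frac{C}{6}$ ($p{\left(C \right)} = C \frac{1}{6} = \frac{C}{6}$)
$E = \frac{\sqrt{146193}}{3}$ ($E = \sqrt{\left(44 - \frac{1}{6} \cdot 8\right) + 16201} = \sqrt{\left(44 - \frac{4}{3}\right) + 16201} = \sqrt{\frac{128}{3} + 16201} = \sqrt{\frac{48731}{3}} = \frac{\sqrt{146193}}{3} \approx 127.45$)
$\frac{E}{B} = \frac{\frac{1}{3} \sqrt{146193}}{26045} = \frac{\sqrt{146193}}{3} \cdot \frac{1}{26045} = \frac{\sqrt{146193}}{78135}$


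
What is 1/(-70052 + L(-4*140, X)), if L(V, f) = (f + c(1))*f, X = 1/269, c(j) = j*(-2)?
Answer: -72361/5069033309 ≈ -1.4275e-5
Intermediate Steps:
c(j) = -2*j
X = 1/269 ≈ 0.0037175
L(V, f) = f*(-2 + f) (L(V, f) = (f - 2*1)*f = (f - 2)*f = (-2 + f)*f = f*(-2 + f))
1/(-70052 + L(-4*140, X)) = 1/(-70052 + (-2 + 1/269)/269) = 1/(-70052 + (1/269)*(-537/269)) = 1/(-70052 - 537/72361) = 1/(-5069033309/72361) = -72361/5069033309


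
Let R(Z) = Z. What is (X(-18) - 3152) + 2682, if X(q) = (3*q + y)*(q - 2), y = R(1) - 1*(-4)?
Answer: 510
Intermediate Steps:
y = 5 (y = 1 - 1*(-4) = 1 + 4 = 5)
X(q) = (-2 + q)*(5 + 3*q) (X(q) = (3*q + 5)*(q - 2) = (5 + 3*q)*(-2 + q) = (-2 + q)*(5 + 3*q))
(X(-18) - 3152) + 2682 = ((-10 - 1*(-18) + 3*(-18)²) - 3152) + 2682 = ((-10 + 18 + 3*324) - 3152) + 2682 = ((-10 + 18 + 972) - 3152) + 2682 = (980 - 3152) + 2682 = -2172 + 2682 = 510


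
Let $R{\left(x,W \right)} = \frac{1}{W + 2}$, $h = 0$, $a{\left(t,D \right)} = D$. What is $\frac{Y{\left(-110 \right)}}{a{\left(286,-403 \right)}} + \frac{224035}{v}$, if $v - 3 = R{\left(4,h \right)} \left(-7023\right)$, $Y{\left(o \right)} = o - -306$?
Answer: $- \frac{181947542}{2827851} \approx -64.341$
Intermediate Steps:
$Y{\left(o \right)} = 306 + o$ ($Y{\left(o \right)} = o + 306 = 306 + o$)
$R{\left(x,W \right)} = \frac{1}{2 + W}$
$v = - \frac{7017}{2}$ ($v = 3 + \frac{1}{2 + 0} \left(-7023\right) = 3 + \frac{1}{2} \left(-7023\right) = 3 - \frac{7023}{2} = - \frac{7017}{2} \approx -3508.5$)
$\frac{Y{\left(-110 \right)}}{a{\left(286,-403 \right)}} + \frac{224035}{v} = \frac{306 - 110}{-403} + \frac{224035}{- \frac{7017}{2}} = 196 \left(- \frac{1}{403}\right) + 224035 \left(- \frac{2}{7017}\right) = - \frac{196}{403} - \frac{448070}{7017} = - \frac{181947542}{2827851}$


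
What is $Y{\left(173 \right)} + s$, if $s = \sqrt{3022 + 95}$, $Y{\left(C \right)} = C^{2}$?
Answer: $29929 + \sqrt{3117} \approx 29985.0$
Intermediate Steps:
$s = \sqrt{3117} \approx 55.83$
$Y{\left(173 \right)} + s = 173^{2} + \sqrt{3117} = 29929 + \sqrt{3117}$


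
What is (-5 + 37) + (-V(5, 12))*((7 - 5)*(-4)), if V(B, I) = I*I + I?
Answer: 1280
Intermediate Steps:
V(B, I) = I + I² (V(B, I) = I² + I = I + I²)
(-5 + 37) + (-V(5, 12))*((7 - 5)*(-4)) = (-5 + 37) + (-12*(1 + 12))*((7 - 5)*(-4)) = 32 + (-12*13)*(2*(-4)) = 32 - 1*156*(-8) = 32 - 156*(-8) = 32 + 1248 = 1280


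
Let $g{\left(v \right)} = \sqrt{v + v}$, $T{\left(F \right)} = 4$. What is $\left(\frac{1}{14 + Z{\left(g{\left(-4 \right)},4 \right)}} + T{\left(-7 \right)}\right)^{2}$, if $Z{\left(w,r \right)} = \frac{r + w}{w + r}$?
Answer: $\frac{3721}{225} \approx 16.538$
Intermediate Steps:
$g{\left(v \right)} = \sqrt{2} \sqrt{v}$ ($g{\left(v \right)} = \sqrt{2 v} = \sqrt{2} \sqrt{v}$)
$Z{\left(w,r \right)} = 1$ ($Z{\left(w,r \right)} = \frac{r + w}{r + w} = 1$)
$\left(\frac{1}{14 + Z{\left(g{\left(-4 \right)},4 \right)}} + T{\left(-7 \right)}\right)^{2} = \left(\frac{1}{14 + 1} + 4\right)^{2} = \left(\frac{1}{15} + 4\right)^{2} = \left(\frac{61}{15}\right)^{2} = \frac{3721}{225}$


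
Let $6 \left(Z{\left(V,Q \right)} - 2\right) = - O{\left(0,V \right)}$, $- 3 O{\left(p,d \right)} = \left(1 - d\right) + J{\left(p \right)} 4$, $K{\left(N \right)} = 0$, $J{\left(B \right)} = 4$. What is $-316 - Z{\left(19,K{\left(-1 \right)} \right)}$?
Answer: $- \frac{2861}{9} \approx -317.89$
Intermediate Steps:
$O{\left(p,d \right)} = - \frac{17}{3} + \frac{d}{3}$ ($O{\left(p,d \right)} = - \frac{\left(1 - d\right) + 4 \cdot 4}{3} = - \frac{\left(1 - d\right) + 16}{3} = - \frac{17 - d}{3} = - \frac{17}{3} + \frac{d}{3}$)
$Z{\left(V,Q \right)} = \frac{53}{18} - \frac{V}{18}$ ($Z{\left(V,Q \right)} = 2 + \frac{\left(-1\right) \left(- \frac{17}{3} + \frac{V}{3}\right)}{6} = 2 + \frac{\frac{17}{3} - \frac{V}{3}}{6} = 2 - \left(- \frac{17}{18} + \frac{V}{18}\right) = \frac{53}{18} - \frac{V}{18}$)
$-316 - Z{\left(19,K{\left(-1 \right)} \right)} = -316 - \left(\frac{53}{18} - \frac{19}{18}\right) = -316 - \frac{17}{9} = - \frac{2861}{9}$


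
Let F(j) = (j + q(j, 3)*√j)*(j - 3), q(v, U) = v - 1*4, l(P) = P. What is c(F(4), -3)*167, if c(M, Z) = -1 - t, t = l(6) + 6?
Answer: -2171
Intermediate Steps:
q(v, U) = -4 + v (q(v, U) = v - 4 = -4 + v)
t = 12 (t = 6 + 6 = 12)
F(j) = (-3 + j)*(j + √j*(-4 + j)) (F(j) = (j + (-4 + j)*√j)*(j - 3) = (j + √j*(-4 + j))*(-3 + j) = (-3 + j)*(j + √j*(-4 + j)))
c(M, Z) = -13 (c(M, Z) = -1 - 1*12 = -1 - 12 = -13)
c(F(4), -3)*167 = -13*167 = -2171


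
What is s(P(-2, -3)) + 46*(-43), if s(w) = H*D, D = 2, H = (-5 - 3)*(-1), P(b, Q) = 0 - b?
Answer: -1962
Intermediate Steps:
P(b, Q) = -b
H = 8 (H = -8*(-1) = 8)
s(w) = 16 (s(w) = 8*2 = 16)
s(P(-2, -3)) + 46*(-43) = 16 + 46*(-43) = 16 - 1978 = -1962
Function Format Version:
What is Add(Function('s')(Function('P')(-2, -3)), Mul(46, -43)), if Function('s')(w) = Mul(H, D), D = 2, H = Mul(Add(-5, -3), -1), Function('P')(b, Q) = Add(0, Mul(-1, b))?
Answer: -1962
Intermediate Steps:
Function('P')(b, Q) = Mul(-1, b)
H = 8 (H = Mul(-8, -1) = 8)
Function('s')(w) = 16 (Function('s')(w) = Mul(8, 2) = 16)
Add(Function('s')(Function('P')(-2, -3)), Mul(46, -43)) = Add(16, Mul(46, -43)) = Add(16, -1978) = -1962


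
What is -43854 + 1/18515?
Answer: -811956809/18515 ≈ -43854.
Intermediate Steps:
-43854 + 1/18515 = -811956809/18515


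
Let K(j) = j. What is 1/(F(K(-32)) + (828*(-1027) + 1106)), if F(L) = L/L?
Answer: -1/849249 ≈ -1.1775e-6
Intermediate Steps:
F(L) = 1
1/(F(K(-32)) + (828*(-1027) + 1106)) = 1/(1 + (828*(-1027) + 1106)) = 1/(1 + (-850356 + 1106)) = 1/(1 - 849250) = 1/(-849249) = -1/849249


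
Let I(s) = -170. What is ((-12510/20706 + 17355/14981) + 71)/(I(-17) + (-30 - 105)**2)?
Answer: 3699316321/933433226705 ≈ 0.0039631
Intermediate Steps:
((-12510/20706 + 17355/14981) + 71)/(I(-17) + (-30 - 105)**2) = ((-12510/20706 + 17355/14981) + 71)/(-170 + (-30 - 105)**2) = ((-12510*1/20706 + 17355*(1/14981)) + 71)/(-170 + (-135)**2) = ((-2085/3451 + 17355/14981) + 71)/(-170 + 18225) = (28656720/51699431 + 71)/18055 = (3699316321/51699431)*(1/18055) = 3699316321/933433226705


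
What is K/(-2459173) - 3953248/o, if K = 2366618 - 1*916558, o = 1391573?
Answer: -11739585088284/3422118749129 ≈ -3.4305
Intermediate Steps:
K = 1450060 (K = 2366618 - 916558 = 1450060)
K/(-2459173) - 3953248/o = 1450060/(-2459173) - 3953248/1391573 = 1450060*(-1/2459173) - 3953248*1/1391573 = -1450060/2459173 - 3953248/1391573 = -11739585088284/3422118749129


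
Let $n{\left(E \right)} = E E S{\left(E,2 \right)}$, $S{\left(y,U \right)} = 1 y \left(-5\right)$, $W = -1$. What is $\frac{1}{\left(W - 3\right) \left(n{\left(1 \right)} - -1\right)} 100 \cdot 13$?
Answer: $\frac{325}{4} \approx 81.25$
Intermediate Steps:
$S{\left(y,U \right)} = - 5 y$ ($S{\left(y,U \right)} = y \left(-5\right) = - 5 y$)
$n{\left(E \right)} = - 5 E^{3}$ ($n{\left(E \right)} = E E \left(- 5 E\right) = E^{2} \left(- 5 E\right) = - 5 E^{3}$)
$\frac{1}{\left(W - 3\right) \left(n{\left(1 \right)} - -1\right)} 100 \cdot 13 = \frac{1}{\left(-1 - 3\right) \left(- 5 \cdot 1^{3} - -1\right)} 100 \cdot 13 = \frac{1}{\left(-4\right) \left(\left(-5\right) 1 + 1\right)} 100 \cdot 13 = \frac{1}{\left(-4\right) \left(-5 + 1\right)} 100 \cdot 13 = \frac{1}{\left(-4\right) \left(-4\right)} 100 \cdot 13 = \frac{1}{16} \cdot 100 \cdot 13 = \frac{25}{4} \cdot 13 = \frac{325}{4}$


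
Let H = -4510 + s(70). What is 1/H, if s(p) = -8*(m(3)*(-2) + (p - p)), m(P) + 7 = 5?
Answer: -1/4542 ≈ -0.00022017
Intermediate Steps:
m(P) = -2 (m(P) = -7 + 5 = -2)
s(p) = -32 (s(p) = -8*(-2*(-2) + (p - p)) = -8*(4 + 0) = -8*4 = -32)
H = -4542 (H = -4510 - 32 = -4542)
1/H = 1/(-4542) = -1/4542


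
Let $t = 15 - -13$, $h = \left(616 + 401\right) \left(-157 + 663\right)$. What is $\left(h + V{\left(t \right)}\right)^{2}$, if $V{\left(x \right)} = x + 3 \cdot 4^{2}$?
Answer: $264893443684$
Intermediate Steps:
$h = 514602$ ($h = 1017 \cdot 506 = 514602$)
$t = 28$ ($t = 15 + 13 = 28$)
$V{\left(x \right)} = 48 + x$ ($V{\left(x \right)} = x + 3 \cdot 16 = x + 48 = 48 + x$)
$\left(h + V{\left(t \right)}\right)^{2} = \left(514602 + \left(48 + 28\right)\right)^{2} = \left(514602 + 76\right)^{2} = 514678^{2} = 264893443684$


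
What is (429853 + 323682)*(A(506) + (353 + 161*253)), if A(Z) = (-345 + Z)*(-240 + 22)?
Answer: 4512167580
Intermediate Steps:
A(Z) = 75210 - 218*Z (A(Z) = (-345 + Z)*(-218) = 75210 - 218*Z)
(429853 + 323682)*(A(506) + (353 + 161*253)) = (429853 + 323682)*((75210 - 218*506) + (353 + 161*253)) = 753535*((75210 - 110308) + (353 + 40733)) = 753535*(-35098 + 41086) = 753535*5988 = 4512167580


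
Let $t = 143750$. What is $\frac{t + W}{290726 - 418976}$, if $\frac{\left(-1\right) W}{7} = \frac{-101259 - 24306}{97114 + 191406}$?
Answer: $- \frac{8295125791}{7400538000} \approx -1.1209$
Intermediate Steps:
$W = \frac{175791}{57704}$ ($W = - 7 \frac{-101259 - 24306}{97114 + 191406} = - 7 \left(- \frac{125565}{288520}\right) = - 7 \left(\left(-125565\right) \frac{1}{288520}\right) = \left(-7\right) \left(- \frac{25113}{57704}\right) = \frac{175791}{57704} \approx 3.0464$)
$\frac{t + W}{290726 - 418976} = \frac{143750 + \frac{175791}{57704}}{290726 - 418976} = \frac{8295125791}{57704 \left(-128250\right)} = \frac{8295125791}{57704} \left(- \frac{1}{128250}\right) = - \frac{8295125791}{7400538000}$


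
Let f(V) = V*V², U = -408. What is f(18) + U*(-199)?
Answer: 87024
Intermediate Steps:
f(V) = V³
f(18) + U*(-199) = 18³ - 408*(-199) = 5832 + 81192 = 87024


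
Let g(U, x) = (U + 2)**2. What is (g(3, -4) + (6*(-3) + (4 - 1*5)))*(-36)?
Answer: -216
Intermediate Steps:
g(U, x) = (2 + U)**2
(g(3, -4) + (6*(-3) + (4 - 1*5)))*(-36) = ((2 + 3)**2 + (6*(-3) + (4 - 1*5)))*(-36) = (5**2 + (-18 + (4 - 5)))*(-36) = (25 + (-18 - 1))*(-36) = (25 - 19)*(-36) = 6*(-36) = -216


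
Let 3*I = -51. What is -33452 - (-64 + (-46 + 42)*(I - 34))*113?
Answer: -49272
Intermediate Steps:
I = -17 (I = (⅓)*(-51) = -17)
-33452 - (-64 + (-46 + 42)*(I - 34))*113 = -33452 - (-64 + (-46 + 42)*(-17 - 34))*113 = -33452 - (-64 - 4*(-51))*113 = -33452 - (-64 + 204)*113 = -33452 - 140*113 = -33452 - 1*15820 = -33452 - 15820 = -49272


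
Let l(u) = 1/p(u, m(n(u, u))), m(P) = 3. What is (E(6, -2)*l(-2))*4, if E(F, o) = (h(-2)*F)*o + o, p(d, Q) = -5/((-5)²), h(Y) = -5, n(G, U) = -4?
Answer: -1160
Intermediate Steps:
p(d, Q) = -⅕ (p(d, Q) = -5/25 = -5*1/25 = -⅕)
E(F, o) = o - 5*F*o (E(F, o) = (-5*F)*o + o = -5*F*o + o = o - 5*F*o)
l(u) = -5 (l(u) = 1/(-⅕) = -5)
(E(6, -2)*l(-2))*4 = (-2*(1 - 5*6)*(-5))*4 = (-2*(1 - 30)*(-5))*4 = (-2*(-29)*(-5))*4 = (58*(-5))*4 = -290*4 = -1160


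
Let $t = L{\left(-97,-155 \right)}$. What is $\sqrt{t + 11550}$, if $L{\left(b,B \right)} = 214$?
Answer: $2 \sqrt{2941} \approx 108.46$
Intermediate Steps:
$t = 214$
$\sqrt{t + 11550} = \sqrt{214 + 11550} = \sqrt{11764} = 2 \sqrt{2941}$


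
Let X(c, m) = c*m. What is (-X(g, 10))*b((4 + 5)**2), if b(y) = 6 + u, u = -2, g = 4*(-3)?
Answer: 480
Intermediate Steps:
g = -12
b(y) = 4 (b(y) = 6 - 2 = 4)
(-X(g, 10))*b((4 + 5)**2) = -(-12)*10*4 = -1*(-120)*4 = 120*4 = 480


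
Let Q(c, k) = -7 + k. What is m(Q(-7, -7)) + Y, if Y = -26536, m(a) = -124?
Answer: -26660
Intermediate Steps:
m(Q(-7, -7)) + Y = -124 - 26536 = -26660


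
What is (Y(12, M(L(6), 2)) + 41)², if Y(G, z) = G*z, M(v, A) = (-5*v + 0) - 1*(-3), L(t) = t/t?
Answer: 289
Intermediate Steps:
L(t) = 1
M(v, A) = 3 - 5*v (M(v, A) = -5*v + 3 = 3 - 5*v)
(Y(12, M(L(6), 2)) + 41)² = (12*(3 - 5*1) + 41)² = (12*(3 - 5) + 41)² = (12*(-2) + 41)² = (-24 + 41)² = 17² = 289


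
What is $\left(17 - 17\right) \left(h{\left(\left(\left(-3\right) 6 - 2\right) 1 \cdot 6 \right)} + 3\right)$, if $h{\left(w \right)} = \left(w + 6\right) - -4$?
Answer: $0$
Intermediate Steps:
$h{\left(w \right)} = 10 + w$ ($h{\left(w \right)} = \left(6 + w\right) + 4 = 10 + w$)
$\left(17 - 17\right) \left(h{\left(\left(\left(-3\right) 6 - 2\right) 1 \cdot 6 \right)} + 3\right) = \left(17 - 17\right) \left(\left(10 + \left(\left(-3\right) 6 - 2\right) 1 \cdot 6\right) + 3\right) = \left(17 - 17\right) \left(\left(10 + \left(-18 - 2\right) 1 \cdot 6\right) + 3\right) = 0 \left(\left(10 + \left(-20\right) 1 \cdot 6\right) + 3\right) = 0 \left(\left(10 - 120\right) + 3\right) = 0 \left(-110 + 3\right) = 0 \left(-107\right) = 0$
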